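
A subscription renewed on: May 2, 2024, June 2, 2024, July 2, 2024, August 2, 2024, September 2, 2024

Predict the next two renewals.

The day-of-month is always 2 (31, 30, 31, 31 days between events).
So this recurs on the 2nd of each month.
October 2024: October 2, 2024.
Next: November 2024 → November 2, 2024.

October 2, 2024; November 2, 2024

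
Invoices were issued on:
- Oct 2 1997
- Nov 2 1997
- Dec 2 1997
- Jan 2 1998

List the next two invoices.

The day-of-month is always 2 (31, 30, 31 days between events).
So this recurs on the 2nd of each month.
Next: February 1998 → Feb 2 1998.
March 1998: Mar 2 1998.

Feb 2 1998, Mar 2 1998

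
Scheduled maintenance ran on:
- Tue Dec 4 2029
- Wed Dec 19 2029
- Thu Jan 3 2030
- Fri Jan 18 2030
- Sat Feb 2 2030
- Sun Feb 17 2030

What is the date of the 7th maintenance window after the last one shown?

Gaps between consecutive events: 15, 15, 15, 15, 15 days — a constant 15-day interval.
Sun Feb 17 2030 + 15 days = Mon Mar 4 2030.
Mon Mar 4 2030 + 15 days = Tue Mar 19 2030.
Tue Mar 19 2030 + 15 days = Wed Apr 3 2030.
Wed Apr 3 2030 + 15 days = Thu Apr 18 2030.
Thu Apr 18 2030 + 15 days = Fri May 3 2030.
Fri May 3 2030 + 15 days = Sat May 18 2030.
Sat May 18 2030 + 15 days = Sun Jun 2 2030.

Sun Jun 2 2030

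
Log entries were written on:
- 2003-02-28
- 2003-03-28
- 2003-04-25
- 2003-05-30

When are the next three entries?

Every date is a Friday; gaps 28, 28, 35 days.
Each is the last Friday of its month (at least one falls on the 29th or later, ruling out '4th Friday').
Last Friday of June 2003: 2003-06-27.
July 2003 ends with Friday 2003-07-25.
August 2003 ends with Friday 2003-08-29.

2003-06-27, 2003-07-25, 2003-08-29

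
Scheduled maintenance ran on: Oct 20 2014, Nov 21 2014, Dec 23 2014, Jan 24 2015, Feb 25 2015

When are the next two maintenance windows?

Every event comes 32 days after the last (32, 32, 32, 32).
Feb 25 2015 + 32 days = Mar 29 2015.
Mar 29 2015 + 32 days = Apr 30 2015.

Mar 29 2015, Apr 30 2015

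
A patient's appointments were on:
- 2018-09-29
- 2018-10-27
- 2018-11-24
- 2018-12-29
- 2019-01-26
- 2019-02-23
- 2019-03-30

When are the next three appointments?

2019-04-27, 2019-05-25, 2019-06-29

These are Saturdays with 28, 28, 35, 28, 28, 35-day gaps.
Each is the final Saturday of its month — 2018-09-29 is past the 28th, so '4th Saturday' doesn't fit.
April 2019 ends with Saturday 2019-04-27.
May 2019 ends with Saturday 2019-05-25.
Last Saturday of June 2019: 2019-06-29.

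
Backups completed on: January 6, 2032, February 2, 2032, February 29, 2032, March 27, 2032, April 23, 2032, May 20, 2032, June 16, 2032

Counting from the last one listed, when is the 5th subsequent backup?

October 29, 2032

The spacing is 27, 27, 27, 27, 27, 27 days — always 27 days.
June 16, 2032 + 27 days = July 13, 2032.
July 13, 2032 + 27 days = August 9, 2032.
August 9, 2032 + 27 days = September 5, 2032.
September 5, 2032 + 27 days = October 2, 2032.
October 2, 2032 + 27 days = October 29, 2032.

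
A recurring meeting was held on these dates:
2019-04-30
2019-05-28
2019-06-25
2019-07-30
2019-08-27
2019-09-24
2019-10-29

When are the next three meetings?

2019-11-26, 2019-12-31, 2020-01-28

These are Tuesdays with 28, 28, 35, 28, 28, 35-day gaps.
Each is the final Tuesday of its month — 2019-04-30 is past the 28th, so '4th Tuesday' doesn't fit.
November 2019 ends with Tuesday 2019-11-26.
Last Tuesday of December 2019: 2019-12-31.
January 2020 ends with Tuesday 2020-01-28.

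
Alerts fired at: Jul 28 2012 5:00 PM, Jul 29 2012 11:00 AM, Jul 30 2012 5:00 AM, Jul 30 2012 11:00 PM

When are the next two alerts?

The interval is a steady 18 hours (18, 18, 18).
Jul 30 2012 11:00 PM + 18 h = Jul 31 2012 5:00 PM.
Jul 31 2012 5:00 PM + 18 h = Aug 1 2012 11:00 AM.

Jul 31 2012 5:00 PM, Aug 1 2012 11:00 AM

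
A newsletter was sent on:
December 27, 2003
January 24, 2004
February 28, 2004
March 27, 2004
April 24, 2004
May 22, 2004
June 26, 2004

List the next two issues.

Gaps: 28, 35, 28, 28, 28, 35 days — a mix of 28 and 35. Every date is a Saturday.
Each is the 4th Saturday of its month.
July 2004 — 4th Saturday is July 24, 2004.
August 2004 — 4th Saturday is August 28, 2004.

July 24, 2004; August 28, 2004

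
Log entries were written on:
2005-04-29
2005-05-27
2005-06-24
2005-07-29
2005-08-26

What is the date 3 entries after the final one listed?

2005-11-25

Every date is a Friday; gaps 28, 28, 35, 28 days.
Each is the last Friday of its month (at least one falls on the 29th or later, ruling out '4th Friday').
Last Friday of September 2005: 2005-09-30.
Last Friday of October 2005: 2005-10-28.
November 2005 ends with Friday 2005-11-25.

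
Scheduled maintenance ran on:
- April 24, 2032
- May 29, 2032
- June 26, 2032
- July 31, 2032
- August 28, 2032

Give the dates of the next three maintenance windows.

September 25, 2032; October 30, 2032; November 27, 2032

All Saturdays; the gaps (35, 28, 35, 28) vary with month length.
This is the last Saturday of each month.
September 2032 ends with Saturday September 25, 2032.
Last Saturday of October 2032: October 30, 2032.
Last Saturday of November 2032: November 27, 2032.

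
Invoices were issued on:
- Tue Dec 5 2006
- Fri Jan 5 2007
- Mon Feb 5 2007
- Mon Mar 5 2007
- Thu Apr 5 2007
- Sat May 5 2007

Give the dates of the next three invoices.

The day-of-month is always 5 (31, 31, 28, 31, 30 days between events).
So this recurs on the 5th of each month.
June 2007: Tue Jun 5 2007.
July 2007: Thu Jul 5 2007.
August 2007: Sun Aug 5 2007.

Tue Jun 5 2007, Thu Jul 5 2007, Sun Aug 5 2007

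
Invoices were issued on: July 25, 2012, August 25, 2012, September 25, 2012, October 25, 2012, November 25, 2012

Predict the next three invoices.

Gaps: 31, 31, 30, 31 days — not constant. Every event is on the 25th of the month.
Pattern: the 25th of each month.
December 2012: December 25, 2012.
January 2013: January 25, 2013.
Next: February 2013 → February 25, 2013.

December 25, 2012; January 25, 2013; February 25, 2013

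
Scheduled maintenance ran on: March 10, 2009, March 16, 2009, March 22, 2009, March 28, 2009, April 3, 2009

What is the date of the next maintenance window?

April 9, 2009

Every event comes 6 days after the last (6, 6, 6, 6).
April 3, 2009 + 6 days = April 9, 2009.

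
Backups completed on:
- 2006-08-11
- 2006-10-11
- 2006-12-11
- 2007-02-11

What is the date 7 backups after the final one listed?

2008-04-11

The day-of-month is always 11 (61, 61, 62 days between events).
So this recurs on the 11th of every 2 months.
April 2007: 2007-04-11.
Next: June 2007 → 2007-06-11.
August 2007: 2007-08-11.
October 2007: 2007-10-11.
December 2007: 2007-12-11.
February 2008: 2008-02-11.
Next: April 2008 → 2008-04-11.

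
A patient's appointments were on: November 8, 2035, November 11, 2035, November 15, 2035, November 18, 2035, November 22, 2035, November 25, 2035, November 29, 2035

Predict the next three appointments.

Gaps: 3, 4, 3, 4, 3, 4 days — not constant, but cyclic with period 2.
The events fall on every Thursday and Sunday.
The following Sunday is December 2, 2035.
Next Thursday: December 6, 2035.
The following Sunday is December 9, 2035.

December 2, 2035; December 6, 2035; December 9, 2035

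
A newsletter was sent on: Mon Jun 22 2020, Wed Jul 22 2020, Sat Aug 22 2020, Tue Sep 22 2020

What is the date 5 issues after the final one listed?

Mon Feb 22 2021

Each date is the 22nd; the gaps (30, 31, 31) track the month lengths.
The rule is the 22nd of each month.
Next: October 2020 → Thu Oct 22 2020.
November 2020: Sun Nov 22 2020.
December 2020: Tue Dec 22 2020.
January 2021: Fri Jan 22 2021.
February 2021: Mon Feb 22 2021.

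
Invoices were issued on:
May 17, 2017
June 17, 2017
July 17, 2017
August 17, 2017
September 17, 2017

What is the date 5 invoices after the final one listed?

Gaps: 31, 30, 31, 31 days — not constant. Every event is on the 17th of the month.
Pattern: the 17th of each month.
October 2017: October 17, 2017.
Next: November 2017 → November 17, 2017.
Next: December 2017 → December 17, 2017.
Next: January 2018 → January 17, 2018.
February 2018: February 17, 2018.

February 17, 2018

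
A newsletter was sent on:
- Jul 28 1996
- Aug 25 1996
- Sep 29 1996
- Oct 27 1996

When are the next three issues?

Nov 24 1996, Dec 29 1996, Jan 26 1997

Every date is a Sunday; gaps 28, 35, 28 days.
Each is the last Sunday of its month (at least one falls on the 29th or later, ruling out '4th Sunday').
November 1996 ends with Sunday Nov 24 1996.
December 1996 ends with Sunday Dec 29 1996.
January 1997 ends with Sunday Jan 26 1997.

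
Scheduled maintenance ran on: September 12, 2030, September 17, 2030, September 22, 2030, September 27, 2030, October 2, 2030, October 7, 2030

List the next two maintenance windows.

October 12, 2030; October 17, 2030

The spacing is 5, 5, 5, 5, 5 days — always 5 days.
October 7, 2030 + 5 days = October 12, 2030.
October 12, 2030 + 5 days = October 17, 2030.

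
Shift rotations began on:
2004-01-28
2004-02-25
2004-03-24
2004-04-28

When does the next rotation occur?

2004-05-26

All dates are Wednesdays, 28, 28, 35 days apart.
Specifically, the 4th Wednesday of each month.
4th Wednesday of May 2004: 2004-05-26.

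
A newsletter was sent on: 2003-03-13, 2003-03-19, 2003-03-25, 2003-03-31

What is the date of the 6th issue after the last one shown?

2003-05-06

The spacing is 6, 6, 6 days — always 6 days.
2003-03-31 + 6 days = 2003-04-06.
2003-04-06 + 6 days = 2003-04-12.
2003-04-12 + 6 days = 2003-04-18.
2003-04-18 + 6 days = 2003-04-24.
2003-04-24 + 6 days = 2003-04-30.
2003-04-30 + 6 days = 2003-05-06.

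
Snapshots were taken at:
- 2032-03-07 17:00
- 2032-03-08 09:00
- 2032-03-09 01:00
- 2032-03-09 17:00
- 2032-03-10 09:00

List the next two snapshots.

Spacing: 16, 16, 16, 16 h — constant 16 h.
2032-03-10 09:00 + 16 h = 2032-03-11 01:00.
2032-03-11 01:00 + 16 h = 2032-03-11 17:00.

2032-03-11 01:00, 2032-03-11 17:00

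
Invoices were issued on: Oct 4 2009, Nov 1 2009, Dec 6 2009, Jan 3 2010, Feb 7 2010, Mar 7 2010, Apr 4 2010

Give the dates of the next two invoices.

All dates are Sundays, 28, 35, 28, 35, 28, 28 days apart.
Specifically, the 1st Sunday of each month.
1st Sunday of May 2010: May 2 2010.
1st Sunday of June 2010: Jun 6 2010.

May 2 2010, Jun 6 2010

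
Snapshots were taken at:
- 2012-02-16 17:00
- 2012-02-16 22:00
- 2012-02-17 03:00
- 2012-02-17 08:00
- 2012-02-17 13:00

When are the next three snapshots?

Gaps: 5, 5, 5, 5 hours — each event is 5 hours after the previous one.
2012-02-17 13:00 + 5 h = 2012-02-17 18:00.
2012-02-17 18:00 + 5 h = 2012-02-17 23:00.
2012-02-17 23:00 + 5 h = 2012-02-18 04:00.

2012-02-17 18:00, 2012-02-17 23:00, 2012-02-18 04:00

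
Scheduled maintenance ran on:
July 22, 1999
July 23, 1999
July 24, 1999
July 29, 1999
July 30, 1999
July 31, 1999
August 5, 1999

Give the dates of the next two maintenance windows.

August 6, 1999; August 7, 1999

Gaps: 1, 1, 5, 1, 1, 5 days — not constant, but cyclic with period 3.
The events fall on every Thursday, Friday and Saturday.
Next Friday: August 6, 1999.
Next Saturday: August 7, 1999.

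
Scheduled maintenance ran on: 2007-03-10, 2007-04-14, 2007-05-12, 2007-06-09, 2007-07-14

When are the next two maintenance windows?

All dates are Saturdays, 35, 28, 28, 35 days apart.
Specifically, the 2nd Saturday of each month.
August 2007 — 2nd Saturday is 2007-08-11.
2nd Saturday of September 2007: 2007-09-08.

2007-08-11, 2007-09-08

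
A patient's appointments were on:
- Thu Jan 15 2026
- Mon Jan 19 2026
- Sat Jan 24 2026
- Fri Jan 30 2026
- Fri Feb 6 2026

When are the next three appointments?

Sat Feb 14 2026, Mon Feb 23 2026, Thu Mar 5 2026

Intervals are 4, 5, 6, 7 days — an arithmetic progression with common difference 1.
Next gap: 8 days. Fri Feb 6 2026 + 8 days = Sat Feb 14 2026.
Next gap: 9 days. Sat Feb 14 2026 + 9 days = Mon Feb 23 2026.
Next gap: 10 days. Mon Feb 23 2026 + 10 days = Thu Mar 5 2026.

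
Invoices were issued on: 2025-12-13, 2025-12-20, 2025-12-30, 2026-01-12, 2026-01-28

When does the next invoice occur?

The spacing grows by 3 each time: 7, 10, 13, 16 days.
Next gap: 19 days. 2026-01-28 + 19 days = 2026-02-16.

2026-02-16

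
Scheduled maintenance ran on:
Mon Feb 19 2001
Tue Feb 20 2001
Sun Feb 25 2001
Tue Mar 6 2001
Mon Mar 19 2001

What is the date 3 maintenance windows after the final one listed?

Intervals are 1, 5, 9, 13 days — an arithmetic progression with common difference 4.
Next gap: 17 days. Mon Mar 19 2001 + 17 days = Thu Apr 5 2001.
Next gap: 21 days. Thu Apr 5 2001 + 21 days = Thu Apr 26 2001.
Next gap: 25 days. Thu Apr 26 2001 + 25 days = Mon May 21 2001.

Mon May 21 2001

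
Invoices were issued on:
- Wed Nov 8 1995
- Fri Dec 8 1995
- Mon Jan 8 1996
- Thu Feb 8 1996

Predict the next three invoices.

Fri Mar 8 1996, Mon Apr 8 1996, Wed May 8 1996

Each date is the 8th; the gaps (30, 31, 31) track the month lengths.
The rule is the 8th of each month.
Next: March 1996 → Fri Mar 8 1996.
April 1996: Mon Apr 8 1996.
Next: May 1996 → Wed May 8 1996.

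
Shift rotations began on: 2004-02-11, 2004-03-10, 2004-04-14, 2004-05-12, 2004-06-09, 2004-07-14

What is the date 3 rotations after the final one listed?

2004-10-13

Gaps: 28, 35, 28, 28, 35 days — a mix of 28 and 35. Every date is a Wednesday.
Each is the 2nd Wednesday of its month.
2nd Wednesday of August 2004: 2004-08-11.
2nd Wednesday of September 2004: 2004-09-08.
2nd Wednesday of October 2004: 2004-10-13.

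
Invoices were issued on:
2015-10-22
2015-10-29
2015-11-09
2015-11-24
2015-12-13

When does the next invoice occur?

Gaps: 7, 11, 15, 19 days — each gap is 4 larger than the previous one.
Next gap: 23 days. 2015-12-13 + 23 days = 2016-01-05.

2016-01-05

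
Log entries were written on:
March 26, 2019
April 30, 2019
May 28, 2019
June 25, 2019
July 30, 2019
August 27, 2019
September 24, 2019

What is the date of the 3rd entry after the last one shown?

Every date is a Tuesday; gaps 35, 28, 28, 35, 28, 28 days.
Each is the last Tuesday of its month (at least one falls on the 29th or later, ruling out '4th Tuesday').
Last Tuesday of October 2019: October 29, 2019.
November 2019 ends with Tuesday November 26, 2019.
Last Tuesday of December 2019: December 31, 2019.

December 31, 2019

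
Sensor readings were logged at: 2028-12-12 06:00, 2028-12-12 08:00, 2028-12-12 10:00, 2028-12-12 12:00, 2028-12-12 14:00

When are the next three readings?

2028-12-12 16:00, 2028-12-12 18:00, 2028-12-12 20:00

Gaps: 2, 2, 2, 2 hours — each event is 2 hours after the previous one.
2028-12-12 14:00 + 2 h = 2028-12-12 16:00.
2028-12-12 16:00 + 2 h = 2028-12-12 18:00.
2028-12-12 18:00 + 2 h = 2028-12-12 20:00.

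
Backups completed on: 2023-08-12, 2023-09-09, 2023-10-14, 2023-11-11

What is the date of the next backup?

All dates are Saturdays, 28, 35, 28 days apart.
Specifically, the 2nd Saturday of each month.
2nd Saturday of December 2023: 2023-12-09.

2023-12-09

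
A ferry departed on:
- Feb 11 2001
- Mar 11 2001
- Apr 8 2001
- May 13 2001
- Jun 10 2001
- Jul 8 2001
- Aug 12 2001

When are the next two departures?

Sep 9 2001, Oct 14 2001

These are Sundays at 28- or 35-day spacing (28, 28, 35, 28, 28, 35).
The pattern: 2nd Sunday of the month.
September 2001 — 2nd Sunday is Sep 9 2001.
October 2001 — 2nd Sunday is Oct 14 2001.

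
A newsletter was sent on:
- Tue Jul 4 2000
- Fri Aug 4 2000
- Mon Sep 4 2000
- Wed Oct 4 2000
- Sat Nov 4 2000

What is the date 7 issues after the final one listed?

The day-of-month is always 4 (31, 31, 30, 31 days between events).
So this recurs on the 4th of each month.
December 2000: Mon Dec 4 2000.
Next: January 2001 → Thu Jan 4 2001.
February 2001: Sun Feb 4 2001.
March 2001: Sun Mar 4 2001.
April 2001: Wed Apr 4 2001.
Next: May 2001 → Fri May 4 2001.
June 2001: Mon Jun 4 2001.

Mon Jun 4 2001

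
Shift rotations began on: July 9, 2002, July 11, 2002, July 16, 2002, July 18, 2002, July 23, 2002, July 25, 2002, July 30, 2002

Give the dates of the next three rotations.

Gaps: 2, 5, 2, 5, 2, 5 days — not constant, but cyclic with period 2.
The events fall on every Tuesday and Thursday.
Next Thursday: August 1, 2002.
The following Tuesday is August 6, 2002.
The following Thursday is August 8, 2002.

August 1, 2002; August 6, 2002; August 8, 2002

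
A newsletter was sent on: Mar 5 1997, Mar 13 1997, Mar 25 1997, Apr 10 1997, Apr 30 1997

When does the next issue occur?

Intervals are 8, 12, 16, 20 days — an arithmetic progression with common difference 4.
Next gap: 24 days. Apr 30 1997 + 24 days = May 24 1997.

May 24 1997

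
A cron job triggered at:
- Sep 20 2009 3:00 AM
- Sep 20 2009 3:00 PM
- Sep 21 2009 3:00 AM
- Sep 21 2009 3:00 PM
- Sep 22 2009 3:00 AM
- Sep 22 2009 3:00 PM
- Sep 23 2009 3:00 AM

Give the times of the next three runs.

Sep 23 2009 3:00 PM, Sep 24 2009 3:00 AM, Sep 24 2009 3:00 PM

Spacing: 12, 12, 12, 12, 12, 12 h — constant 12 h.
Sep 23 2009 3:00 AM + 12 h = Sep 23 2009 3:00 PM.
Sep 23 2009 3:00 PM + 12 h = Sep 24 2009 3:00 AM.
Sep 24 2009 3:00 AM + 12 h = Sep 24 2009 3:00 PM.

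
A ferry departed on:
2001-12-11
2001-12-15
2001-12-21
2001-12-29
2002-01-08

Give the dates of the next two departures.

The spacing grows by 2 each time: 4, 6, 8, 10 days.
Next gap: 12 days. 2002-01-08 + 12 days = 2002-01-20.
Next gap: 14 days. 2002-01-20 + 14 days = 2002-02-03.

2002-01-20, 2002-02-03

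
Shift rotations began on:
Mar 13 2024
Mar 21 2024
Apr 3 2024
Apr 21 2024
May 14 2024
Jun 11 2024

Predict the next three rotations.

Jul 14 2024, Aug 21 2024, Oct 3 2024

The spacing grows by 5 each time: 8, 13, 18, 23, 28 days.
Next gap: 33 days. Jun 11 2024 + 33 days = Jul 14 2024.
Next gap: 38 days. Jul 14 2024 + 38 days = Aug 21 2024.
Next gap: 43 days. Aug 21 2024 + 43 days = Oct 3 2024.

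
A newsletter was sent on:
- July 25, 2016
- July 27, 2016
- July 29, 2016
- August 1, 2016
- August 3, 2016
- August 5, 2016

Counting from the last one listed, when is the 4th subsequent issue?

Every event lands on a Monday or Wednesday or Friday (gaps cycle 2, 2, 3, 2, 2).
So the schedule is: every Monday, Wednesday and Friday.
Next Monday: August 8, 2016.
Next Wednesday: August 10, 2016.
The following Friday is August 12, 2016.
The following Monday is August 15, 2016.

August 15, 2016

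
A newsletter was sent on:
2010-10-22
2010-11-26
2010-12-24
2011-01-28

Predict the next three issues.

2011-02-25, 2011-03-25, 2011-04-22

All dates are Fridays, 35, 28, 35 days apart.
Specifically, the 4th Friday of each month.
February 2011 — 4th Friday is 2011-02-25.
March 2011 — 4th Friday is 2011-03-25.
4th Friday of April 2011: 2011-04-22.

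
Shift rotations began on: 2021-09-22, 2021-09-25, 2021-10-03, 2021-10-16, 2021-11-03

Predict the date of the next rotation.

2021-11-26

Intervals are 3, 8, 13, 18 days — an arithmetic progression with common difference 5.
Next gap: 23 days. 2021-11-03 + 23 days = 2021-11-26.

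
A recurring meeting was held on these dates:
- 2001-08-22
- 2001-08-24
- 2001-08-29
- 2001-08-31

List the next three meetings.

The gap pattern 2, 5, 2 repeats every 2 events.
These are the Wednesdays and Fridays of each week.
The following Wednesday is 2001-09-05.
The following Friday is 2001-09-07.
The following Wednesday is 2001-09-12.

2001-09-05, 2001-09-07, 2001-09-12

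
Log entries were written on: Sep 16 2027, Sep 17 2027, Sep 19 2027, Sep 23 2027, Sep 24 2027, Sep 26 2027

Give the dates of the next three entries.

Every event lands on a Thursday or Friday or Sunday (gaps cycle 1, 2, 4, 1, 2).
So the schedule is: every Thursday, Friday and Sunday.
The following Thursday is Sep 30 2027.
The following Friday is Oct 1 2027.
The following Sunday is Oct 3 2027.

Sep 30 2027, Oct 1 2027, Oct 3 2027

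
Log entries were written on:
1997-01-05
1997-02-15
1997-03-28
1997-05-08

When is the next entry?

1997-06-18

Gaps between consecutive events: 41, 41, 41 days — a constant 41-day interval.
1997-05-08 + 41 days = 1997-06-18.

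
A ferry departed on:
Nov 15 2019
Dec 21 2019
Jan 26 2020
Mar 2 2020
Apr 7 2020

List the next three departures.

Gaps between consecutive events: 36, 36, 36, 36 days — a constant 36-day interval.
Apr 7 2020 + 36 days = May 13 2020.
May 13 2020 + 36 days = Jun 18 2020.
Jun 18 2020 + 36 days = Jul 24 2020.

May 13 2020, Jun 18 2020, Jul 24 2020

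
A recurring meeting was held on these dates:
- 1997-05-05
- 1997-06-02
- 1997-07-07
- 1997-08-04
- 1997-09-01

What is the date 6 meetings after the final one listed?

1998-03-02

These are Mondays at 28- or 35-day spacing (28, 35, 28, 28).
The pattern: 1st Monday of the month.
1st Monday of October 1997: 1997-10-06.
1st Monday of November 1997: 1997-11-03.
1st Monday of December 1997: 1997-12-01.
1st Monday of January 1998: 1998-01-05.
February 1998 — 1st Monday is 1998-02-02.
1st Monday of March 1998: 1998-03-02.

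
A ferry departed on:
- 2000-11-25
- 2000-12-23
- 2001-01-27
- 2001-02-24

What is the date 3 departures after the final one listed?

All dates are Saturdays, 28, 35, 28 days apart.
Specifically, the 4th Saturday of each month.
March 2001 — 4th Saturday is 2001-03-24.
4th Saturday of April 2001: 2001-04-28.
4th Saturday of May 2001: 2001-05-26.

2001-05-26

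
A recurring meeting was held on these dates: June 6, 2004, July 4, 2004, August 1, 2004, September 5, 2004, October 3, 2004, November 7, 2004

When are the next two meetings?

December 5, 2004; January 2, 2005

All dates are Sundays, 28, 28, 35, 28, 35 days apart.
Specifically, the 1st Sunday of each month.
1st Sunday of December 2004: December 5, 2004.
January 2005 — 1st Sunday is January 2, 2005.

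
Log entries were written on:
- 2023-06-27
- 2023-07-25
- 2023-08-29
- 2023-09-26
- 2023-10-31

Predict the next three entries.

2023-11-28, 2023-12-26, 2024-01-30

These are Tuesdays with 28, 35, 28, 35-day gaps.
Each is the final Tuesday of its month — 2023-08-29 is past the 28th, so '4th Tuesday' doesn't fit.
November 2023 ends with Tuesday 2023-11-28.
Last Tuesday of December 2023: 2023-12-26.
January 2024 ends with Tuesday 2024-01-30.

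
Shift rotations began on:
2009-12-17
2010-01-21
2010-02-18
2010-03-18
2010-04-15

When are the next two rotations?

2010-05-20, 2010-06-17

These are Thursdays at 28- or 35-day spacing (35, 28, 28, 28).
The pattern: 3rd Thursday of the month.
3rd Thursday of May 2010: 2010-05-20.
3rd Thursday of June 2010: 2010-06-17.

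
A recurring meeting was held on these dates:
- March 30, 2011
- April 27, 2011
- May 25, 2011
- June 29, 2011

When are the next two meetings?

Every date is a Wednesday; gaps 28, 28, 35 days.
Each is the last Wednesday of its month (at least one falls on the 29th or later, ruling out '4th Wednesday').
July 2011 ends with Wednesday July 27, 2011.
Last Wednesday of August 2011: August 31, 2011.

July 27, 2011; August 31, 2011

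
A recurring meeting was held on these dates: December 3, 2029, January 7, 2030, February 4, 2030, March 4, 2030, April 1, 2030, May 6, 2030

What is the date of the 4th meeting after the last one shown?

September 2, 2030

These are Mondays at 28- or 35-day spacing (35, 28, 28, 28, 35).
The pattern: 1st Monday of the month.
June 2030 — 1st Monday is June 3, 2030.
1st Monday of July 2030: July 1, 2030.
1st Monday of August 2030: August 5, 2030.
1st Monday of September 2030: September 2, 2030.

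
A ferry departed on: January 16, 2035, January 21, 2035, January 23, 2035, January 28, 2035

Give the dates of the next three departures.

January 30, 2035; February 4, 2035; February 6, 2035

The gap pattern 5, 2, 5 repeats every 2 events.
These are the Tuesdays and Sundays of each week.
The following Tuesday is January 30, 2035.
Next Sunday: February 4, 2035.
Next Tuesday: February 6, 2035.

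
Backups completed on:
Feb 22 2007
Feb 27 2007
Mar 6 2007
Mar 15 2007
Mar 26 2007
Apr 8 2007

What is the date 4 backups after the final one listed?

Jun 19 2007

Intervals are 5, 7, 9, 11, 13 days — an arithmetic progression with common difference 2.
Next gap: 15 days. Apr 8 2007 + 15 days = Apr 23 2007.
Next gap: 17 days. Apr 23 2007 + 17 days = May 10 2007.
Next gap: 19 days. May 10 2007 + 19 days = May 29 2007.
Next gap: 21 days. May 29 2007 + 21 days = Jun 19 2007.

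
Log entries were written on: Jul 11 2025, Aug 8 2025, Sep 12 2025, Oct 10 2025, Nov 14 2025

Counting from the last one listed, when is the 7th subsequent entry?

These are Fridays at 28- or 35-day spacing (28, 35, 28, 35).
The pattern: 2nd Friday of the month.
December 2025 — 2nd Friday is Dec 12 2025.
January 2026 — 2nd Friday is Jan 9 2026.
2nd Friday of February 2026: Feb 13 2026.
2nd Friday of March 2026: Mar 13 2026.
April 2026 — 2nd Friday is Apr 10 2026.
May 2026 — 2nd Friday is May 8 2026.
June 2026 — 2nd Friday is Jun 12 2026.

Jun 12 2026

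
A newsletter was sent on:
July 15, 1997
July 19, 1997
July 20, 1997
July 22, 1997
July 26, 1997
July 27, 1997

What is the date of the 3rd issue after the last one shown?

Gaps: 4, 1, 2, 4, 1 days — not constant, but cyclic with period 3.
The events fall on every Tuesday, Saturday and Sunday.
The following Tuesday is July 29, 1997.
Next Saturday: August 2, 1997.
Next Sunday: August 3, 1997.

August 3, 1997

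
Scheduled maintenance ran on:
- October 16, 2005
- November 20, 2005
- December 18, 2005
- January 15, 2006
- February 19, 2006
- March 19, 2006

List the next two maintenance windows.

All dates are Sundays, 35, 28, 28, 35, 28 days apart.
Specifically, the 3rd Sunday of each month.
3rd Sunday of April 2006: April 16, 2006.
May 2006 — 3rd Sunday is May 21, 2006.

April 16, 2006; May 21, 2006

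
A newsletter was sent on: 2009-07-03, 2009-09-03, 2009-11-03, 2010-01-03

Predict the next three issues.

2010-03-03, 2010-05-03, 2010-07-03

Each date is the 3rd; the gaps (62, 61, 61) track the month lengths.
The rule is the 3rd of every 2 months.
Next: March 2010 → 2010-03-03.
Next: May 2010 → 2010-05-03.
July 2010: 2010-07-03.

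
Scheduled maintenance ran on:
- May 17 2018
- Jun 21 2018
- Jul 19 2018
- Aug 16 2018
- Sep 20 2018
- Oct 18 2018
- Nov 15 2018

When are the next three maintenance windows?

Dec 20 2018, Jan 17 2019, Feb 21 2019

All dates are Thursdays, 35, 28, 28, 35, 28, 28 days apart.
Specifically, the 3rd Thursday of each month.
December 2018 — 3rd Thursday is Dec 20 2018.
3rd Thursday of January 2019: Jan 17 2019.
February 2019 — 3rd Thursday is Feb 21 2019.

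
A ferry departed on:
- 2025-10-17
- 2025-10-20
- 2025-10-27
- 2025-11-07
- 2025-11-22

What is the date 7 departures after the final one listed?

2026-06-27

The spacing grows by 4 each time: 3, 7, 11, 15 days.
Next gap: 19 days. 2025-11-22 + 19 days = 2025-12-11.
Next gap: 23 days. 2025-12-11 + 23 days = 2026-01-03.
Next gap: 27 days. 2026-01-03 + 27 days = 2026-01-30.
Next gap: 31 days. 2026-01-30 + 31 days = 2026-03-02.
Next gap: 35 days. 2026-03-02 + 35 days = 2026-04-06.
Next gap: 39 days. 2026-04-06 + 39 days = 2026-05-15.
Next gap: 43 days. 2026-05-15 + 43 days = 2026-06-27.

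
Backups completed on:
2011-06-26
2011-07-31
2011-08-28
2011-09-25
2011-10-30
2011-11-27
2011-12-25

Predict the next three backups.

2012-01-29, 2012-02-26, 2012-03-25

All Sundays; the gaps (35, 28, 28, 35, 28, 28) vary with month length.
This is the last Sunday of each month.
Last Sunday of January 2012: 2012-01-29.
February 2012 ends with Sunday 2012-02-26.
March 2012 ends with Sunday 2012-03-25.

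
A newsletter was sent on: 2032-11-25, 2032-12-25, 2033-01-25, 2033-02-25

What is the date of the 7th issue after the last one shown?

The day-of-month is always 25 (30, 31, 31 days between events).
So this recurs on the 25th of each month.
Next: March 2033 → 2033-03-25.
Next: April 2033 → 2033-04-25.
Next: May 2033 → 2033-05-25.
June 2033: 2033-06-25.
July 2033: 2033-07-25.
Next: August 2033 → 2033-08-25.
Next: September 2033 → 2033-09-25.

2033-09-25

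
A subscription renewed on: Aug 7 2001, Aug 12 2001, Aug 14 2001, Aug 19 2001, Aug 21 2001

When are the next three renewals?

Aug 26 2001, Aug 28 2001, Sep 2 2001

Gaps: 5, 2, 5, 2 days — not constant, but cyclic with period 2.
The events fall on every Tuesday and Sunday.
The following Sunday is Aug 26 2001.
The following Tuesday is Aug 28 2001.
The following Sunday is Sep 2 2001.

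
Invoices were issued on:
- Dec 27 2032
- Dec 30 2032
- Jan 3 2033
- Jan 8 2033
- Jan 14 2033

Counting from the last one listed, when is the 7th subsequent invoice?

Mar 25 2033

The spacing grows by 1 each time: 3, 4, 5, 6 days.
Next gap: 7 days. Jan 14 2033 + 7 days = Jan 21 2033.
Next gap: 8 days. Jan 21 2033 + 8 days = Jan 29 2033.
Next gap: 9 days. Jan 29 2033 + 9 days = Feb 7 2033.
Next gap: 10 days. Feb 7 2033 + 10 days = Feb 17 2033.
Next gap: 11 days. Feb 17 2033 + 11 days = Feb 28 2033.
Next gap: 12 days. Feb 28 2033 + 12 days = Mar 12 2033.
Next gap: 13 days. Mar 12 2033 + 13 days = Mar 25 2033.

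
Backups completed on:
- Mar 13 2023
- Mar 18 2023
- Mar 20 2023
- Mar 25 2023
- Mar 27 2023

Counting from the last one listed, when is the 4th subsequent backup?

Every event lands on a Monday or Saturday (gaps cycle 5, 2, 5, 2).
So the schedule is: every Monday and Saturday.
Next Saturday: Apr 1 2023.
Next Monday: Apr 3 2023.
The following Saturday is Apr 8 2023.
The following Monday is Apr 10 2023.

Apr 10 2023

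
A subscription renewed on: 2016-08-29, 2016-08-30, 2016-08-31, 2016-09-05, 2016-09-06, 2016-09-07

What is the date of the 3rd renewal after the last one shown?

The gap pattern 1, 1, 5, 1, 1 repeats every 3 events.
These are the Mondays, Tuesdays and Wednesdays of each week.
Next Monday: 2016-09-12.
The following Tuesday is 2016-09-13.
The following Wednesday is 2016-09-14.

2016-09-14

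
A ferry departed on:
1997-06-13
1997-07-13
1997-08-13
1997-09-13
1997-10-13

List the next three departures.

Each date is the 13th; the gaps (30, 31, 31, 30) track the month lengths.
The rule is the 13th of each month.
November 1997: 1997-11-13.
December 1997: 1997-12-13.
Next: January 1998 → 1998-01-13.

1997-11-13, 1997-12-13, 1998-01-13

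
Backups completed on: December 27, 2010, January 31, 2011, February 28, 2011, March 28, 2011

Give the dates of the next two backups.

April 25, 2011; May 30, 2011

Every date is a Monday; gaps 35, 28, 28 days.
Each is the last Monday of its month (at least one falls on the 29th or later, ruling out '4th Monday').
April 2011 ends with Monday April 25, 2011.
May 2011 ends with Monday May 30, 2011.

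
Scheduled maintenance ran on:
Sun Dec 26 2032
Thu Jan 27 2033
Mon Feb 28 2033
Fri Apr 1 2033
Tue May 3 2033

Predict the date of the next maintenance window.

Sat Jun 4 2033

The spacing is 32, 32, 32, 32 days — always 32 days.
Tue May 3 2033 + 32 days = Sat Jun 4 2033.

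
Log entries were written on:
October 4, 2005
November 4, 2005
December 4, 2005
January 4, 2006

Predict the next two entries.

Gaps: 31, 30, 31 days — not constant. Every event is on the 4th of the month.
Pattern: the 4th of each month.
Next: February 2006 → February 4, 2006.
March 2006: March 4, 2006.

February 4, 2006; March 4, 2006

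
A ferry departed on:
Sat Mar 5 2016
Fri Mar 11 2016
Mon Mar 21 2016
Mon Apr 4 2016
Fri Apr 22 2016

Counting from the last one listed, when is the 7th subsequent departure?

Fri Dec 16 2016

Intervals are 6, 10, 14, 18 days — an arithmetic progression with common difference 4.
Next gap: 22 days. Fri Apr 22 2016 + 22 days = Sat May 14 2016.
Next gap: 26 days. Sat May 14 2016 + 26 days = Thu Jun 9 2016.
Next gap: 30 days. Thu Jun 9 2016 + 30 days = Sat Jul 9 2016.
Next gap: 34 days. Sat Jul 9 2016 + 34 days = Fri Aug 12 2016.
Next gap: 38 days. Fri Aug 12 2016 + 38 days = Mon Sep 19 2016.
Next gap: 42 days. Mon Sep 19 2016 + 42 days = Mon Oct 31 2016.
Next gap: 46 days. Mon Oct 31 2016 + 46 days = Fri Dec 16 2016.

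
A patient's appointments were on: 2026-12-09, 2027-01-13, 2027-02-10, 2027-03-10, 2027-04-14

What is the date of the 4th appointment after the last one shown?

All dates are Wednesdays, 35, 28, 28, 35 days apart.
Specifically, the 2nd Wednesday of each month.
May 2027 — 2nd Wednesday is 2027-05-12.
2nd Wednesday of June 2027: 2027-06-09.
2nd Wednesday of July 2027: 2027-07-14.
2nd Wednesday of August 2027: 2027-08-11.

2027-08-11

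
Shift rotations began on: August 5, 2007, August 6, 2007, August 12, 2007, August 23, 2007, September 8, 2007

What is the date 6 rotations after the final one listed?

March 27, 2008

Intervals are 1, 6, 11, 16 days — an arithmetic progression with common difference 5.
Next gap: 21 days. September 8, 2007 + 21 days = September 29, 2007.
Next gap: 26 days. September 29, 2007 + 26 days = October 25, 2007.
Next gap: 31 days. October 25, 2007 + 31 days = November 25, 2007.
Next gap: 36 days. November 25, 2007 + 36 days = December 31, 2007.
Next gap: 41 days. December 31, 2007 + 41 days = February 10, 2008.
Next gap: 46 days. February 10, 2008 + 46 days = March 27, 2008.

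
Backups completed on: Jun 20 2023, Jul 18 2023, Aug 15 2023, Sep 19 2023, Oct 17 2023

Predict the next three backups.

All dates are Tuesdays, 28, 28, 35, 28 days apart.
Specifically, the 3rd Tuesday of each month.
3rd Tuesday of November 2023: Nov 21 2023.
December 2023 — 3rd Tuesday is Dec 19 2023.
3rd Tuesday of January 2024: Jan 16 2024.

Nov 21 2023, Dec 19 2023, Jan 16 2024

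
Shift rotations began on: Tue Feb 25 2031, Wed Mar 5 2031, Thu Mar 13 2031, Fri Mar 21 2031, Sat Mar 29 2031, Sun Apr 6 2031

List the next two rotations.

The spacing is 8, 8, 8, 8, 8 days — always 8 days.
Sun Apr 6 2031 + 8 days = Mon Apr 14 2031.
Mon Apr 14 2031 + 8 days = Tue Apr 22 2031.

Mon Apr 14 2031, Tue Apr 22 2031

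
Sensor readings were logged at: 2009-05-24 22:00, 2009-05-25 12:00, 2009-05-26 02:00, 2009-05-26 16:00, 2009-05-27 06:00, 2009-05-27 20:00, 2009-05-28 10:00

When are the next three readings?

Gaps: 14, 14, 14, 14, 14, 14 hours — each event is 14 hours after the previous one.
2009-05-28 10:00 + 14 h = 2009-05-29 00:00.
2009-05-29 00:00 + 14 h = 2009-05-29 14:00.
2009-05-29 14:00 + 14 h = 2009-05-30 04:00.

2009-05-29 00:00, 2009-05-29 14:00, 2009-05-30 04:00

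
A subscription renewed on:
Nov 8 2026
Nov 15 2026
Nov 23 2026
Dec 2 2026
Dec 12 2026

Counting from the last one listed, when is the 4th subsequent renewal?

Jan 31 2027

Gaps: 7, 8, 9, 10 days — each gap is 1 larger than the previous one.
Next gap: 11 days. Dec 12 2026 + 11 days = Dec 23 2026.
Next gap: 12 days. Dec 23 2026 + 12 days = Jan 4 2027.
Next gap: 13 days. Jan 4 2027 + 13 days = Jan 17 2027.
Next gap: 14 days. Jan 17 2027 + 14 days = Jan 31 2027.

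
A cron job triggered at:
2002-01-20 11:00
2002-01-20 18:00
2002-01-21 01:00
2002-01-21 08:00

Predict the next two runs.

The interval is a steady 7 hours (7, 7, 7).
2002-01-21 08:00 + 7 h = 2002-01-21 15:00.
2002-01-21 15:00 + 7 h = 2002-01-21 22:00.

2002-01-21 15:00, 2002-01-21 22:00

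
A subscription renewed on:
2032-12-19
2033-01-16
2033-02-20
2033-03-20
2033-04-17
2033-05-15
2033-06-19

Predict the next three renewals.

2033-07-17, 2033-08-21, 2033-09-18

Gaps: 28, 35, 28, 28, 28, 35 days — a mix of 28 and 35. Every date is a Sunday.
Each is the 3rd Sunday of its month.
3rd Sunday of July 2033: 2033-07-17.
August 2033 — 3rd Sunday is 2033-08-21.
3rd Sunday of September 2033: 2033-09-18.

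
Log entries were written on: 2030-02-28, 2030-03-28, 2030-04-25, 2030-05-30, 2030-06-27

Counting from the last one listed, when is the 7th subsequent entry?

2031-01-30

All Thursdays; the gaps (28, 28, 35, 28) vary with month length.
This is the last Thursday of each month.
July 2030 ends with Thursday 2030-07-25.
August 2030 ends with Thursday 2030-08-29.
September 2030 ends with Thursday 2030-09-26.
Last Thursday of October 2030: 2030-10-31.
November 2030 ends with Thursday 2030-11-28.
December 2030 ends with Thursday 2030-12-26.
January 2031 ends with Thursday 2031-01-30.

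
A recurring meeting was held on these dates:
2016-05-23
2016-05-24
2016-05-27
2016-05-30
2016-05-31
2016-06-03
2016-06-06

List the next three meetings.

2016-06-07, 2016-06-10, 2016-06-13

The gap pattern 1, 3, 3, 1, 3, 3 repeats every 3 events.
These are the Mondays, Tuesdays and Fridays of each week.
Next Tuesday: 2016-06-07.
The following Friday is 2016-06-10.
The following Monday is 2016-06-13.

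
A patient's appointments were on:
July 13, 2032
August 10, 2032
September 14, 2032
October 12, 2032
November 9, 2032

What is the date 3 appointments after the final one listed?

February 8, 2033

These are Tuesdays at 28- or 35-day spacing (28, 35, 28, 28).
The pattern: 2nd Tuesday of the month.
2nd Tuesday of December 2032: December 14, 2032.
2nd Tuesday of January 2033: January 11, 2033.
February 2033 — 2nd Tuesday is February 8, 2033.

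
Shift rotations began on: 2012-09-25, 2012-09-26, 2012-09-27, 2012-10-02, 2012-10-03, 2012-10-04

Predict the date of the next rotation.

Gaps: 1, 1, 5, 1, 1 days — not constant, but cyclic with period 3.
The events fall on every Tuesday, Wednesday and Thursday.
The following Tuesday is 2012-10-09.

2012-10-09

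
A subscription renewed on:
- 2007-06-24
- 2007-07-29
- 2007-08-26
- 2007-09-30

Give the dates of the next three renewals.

2007-10-28, 2007-11-25, 2007-12-30

These are Sundays with 35, 28, 35-day gaps.
Each is the final Sunday of its month — 2007-07-29 is past the 28th, so '4th Sunday' doesn't fit.
October 2007 ends with Sunday 2007-10-28.
Last Sunday of November 2007: 2007-11-25.
December 2007 ends with Sunday 2007-12-30.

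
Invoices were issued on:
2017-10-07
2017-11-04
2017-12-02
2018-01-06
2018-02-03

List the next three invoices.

2018-03-03, 2018-04-07, 2018-05-05

These are Saturdays at 28- or 35-day spacing (28, 28, 35, 28).
The pattern: 1st Saturday of the month.
1st Saturday of March 2018: 2018-03-03.
April 2018 — 1st Saturday is 2018-04-07.
1st Saturday of May 2018: 2018-05-05.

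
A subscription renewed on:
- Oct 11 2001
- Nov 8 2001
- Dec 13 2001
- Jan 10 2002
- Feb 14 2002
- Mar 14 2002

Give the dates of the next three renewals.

Apr 11 2002, May 9 2002, Jun 13 2002

All dates are Thursdays, 28, 35, 28, 35, 28 days apart.
Specifically, the 2nd Thursday of each month.
April 2002 — 2nd Thursday is Apr 11 2002.
May 2002 — 2nd Thursday is May 9 2002.
2nd Thursday of June 2002: Jun 13 2002.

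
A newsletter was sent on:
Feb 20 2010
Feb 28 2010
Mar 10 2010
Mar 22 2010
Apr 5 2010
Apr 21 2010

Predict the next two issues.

Intervals are 8, 10, 12, 14, 16 days — an arithmetic progression with common difference 2.
Next gap: 18 days. Apr 21 2010 + 18 days = May 9 2010.
Next gap: 20 days. May 9 2010 + 20 days = May 29 2010.

May 9 2010, May 29 2010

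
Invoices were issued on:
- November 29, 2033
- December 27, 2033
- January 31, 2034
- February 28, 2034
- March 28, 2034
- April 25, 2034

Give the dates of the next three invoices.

May 30, 2034; June 27, 2034; July 25, 2034

All Tuesdays; the gaps (28, 35, 28, 28, 28) vary with month length.
This is the last Tuesday of each month.
Last Tuesday of May 2034: May 30, 2034.
June 2034 ends with Tuesday June 27, 2034.
July 2034 ends with Tuesday July 25, 2034.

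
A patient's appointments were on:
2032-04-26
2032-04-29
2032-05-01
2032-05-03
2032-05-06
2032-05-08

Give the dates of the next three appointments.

2032-05-10, 2032-05-13, 2032-05-15

Gaps: 3, 2, 2, 3, 2 days — not constant, but cyclic with period 3.
The events fall on every Monday, Thursday and Saturday.
Next Monday: 2032-05-10.
The following Thursday is 2032-05-13.
The following Saturday is 2032-05-15.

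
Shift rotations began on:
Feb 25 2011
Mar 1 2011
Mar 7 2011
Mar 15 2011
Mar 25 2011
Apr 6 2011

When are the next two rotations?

Apr 20 2011, May 6 2011

Gaps: 4, 6, 8, 10, 12 days — each gap is 2 larger than the previous one.
Next gap: 14 days. Apr 6 2011 + 14 days = Apr 20 2011.
Next gap: 16 days. Apr 20 2011 + 16 days = May 6 2011.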